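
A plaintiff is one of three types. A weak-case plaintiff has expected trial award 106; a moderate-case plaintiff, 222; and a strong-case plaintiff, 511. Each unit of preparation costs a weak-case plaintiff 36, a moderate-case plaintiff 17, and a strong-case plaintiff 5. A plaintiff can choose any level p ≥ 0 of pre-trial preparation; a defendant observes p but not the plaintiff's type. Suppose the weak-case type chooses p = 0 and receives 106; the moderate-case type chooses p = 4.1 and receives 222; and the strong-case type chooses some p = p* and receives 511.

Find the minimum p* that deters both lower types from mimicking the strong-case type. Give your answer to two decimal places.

Weak-case type (on-path payoff 106) won't mimic when 106 ≥ 511 − 36·p*, i.e. p* ≥ 11.25.
Moderate-case type (on-path payoff 222 − 17×4.1 = 152.3) won't mimic when 152.3 ≥ 511 − 17·p*, i.e. p* ≥ 21.10.
Both must hold, so p* = max(11.25, 21.10) = 21.10. The moderate-case type's constraint binds.

21.10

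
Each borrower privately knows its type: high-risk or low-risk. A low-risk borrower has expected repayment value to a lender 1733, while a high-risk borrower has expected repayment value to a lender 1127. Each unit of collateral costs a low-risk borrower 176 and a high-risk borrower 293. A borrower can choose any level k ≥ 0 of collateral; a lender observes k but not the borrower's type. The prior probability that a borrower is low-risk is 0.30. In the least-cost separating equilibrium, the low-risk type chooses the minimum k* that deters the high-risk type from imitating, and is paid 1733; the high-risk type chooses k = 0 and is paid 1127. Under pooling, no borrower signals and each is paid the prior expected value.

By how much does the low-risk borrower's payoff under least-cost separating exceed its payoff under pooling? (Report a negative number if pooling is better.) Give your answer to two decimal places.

Least-cost separating signal: k* solves 1127 = 1733 − 293·k*, so k* = (1733 − 1127)/293 ≈ 2.0683.
Low-risk type's separating payoff: 1733 − 176 × k* = 1733 − 176 × (1733 − 1127)/293 = 1733 − 106656/293 ≈ 1368.9863.
Pooling payoff: 0.30 × 1733 + 0.70 × 1127 = 1308.8.
Difference: 1368.9863 − 1308.8 = 60.1863, i.e. 60.19 to two decimal places.
The low-risk type prefers to separate.

60.19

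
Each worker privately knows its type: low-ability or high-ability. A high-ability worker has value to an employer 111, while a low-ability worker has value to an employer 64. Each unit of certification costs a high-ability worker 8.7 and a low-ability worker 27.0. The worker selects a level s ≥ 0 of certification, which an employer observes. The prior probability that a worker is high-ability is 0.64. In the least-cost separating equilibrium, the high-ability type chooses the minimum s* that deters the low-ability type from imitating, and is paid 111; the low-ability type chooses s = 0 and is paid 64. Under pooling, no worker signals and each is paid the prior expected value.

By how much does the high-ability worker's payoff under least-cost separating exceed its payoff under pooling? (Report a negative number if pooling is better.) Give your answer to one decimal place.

1.8

Least-cost separating signal: s* solves 64 = 111 − 27.0·s*, so s* = (111 − 64)/27.0 ≈ 1.7407.
High-ability type's separating payoff: 111 − 8.7 × s* = 111 − 8.7 × (111 − 64)/27.0 = 111 − 408.9/27.0 ≈ 95.856.
Pooling payoff: 0.64 × 111 + 0.36 × 64 = 94.08.
Difference: 95.856 − 94.08 = 1.776, i.e. 1.8 to one decimal place.
The high-ability type prefers to separate.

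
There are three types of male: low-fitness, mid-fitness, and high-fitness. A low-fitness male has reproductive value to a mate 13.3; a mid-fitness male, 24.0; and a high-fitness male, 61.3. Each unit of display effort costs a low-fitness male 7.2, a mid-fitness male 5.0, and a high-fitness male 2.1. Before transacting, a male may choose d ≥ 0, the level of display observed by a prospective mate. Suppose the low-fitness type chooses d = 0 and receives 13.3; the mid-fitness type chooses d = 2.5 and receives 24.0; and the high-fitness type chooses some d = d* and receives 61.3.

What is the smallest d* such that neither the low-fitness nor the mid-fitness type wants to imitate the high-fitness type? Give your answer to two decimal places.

9.96

Low-fitness type (on-path payoff 13.3) won't mimic when 13.3 ≥ 61.3 − 7.2·d*, i.e. d* ≥ 6.67.
Mid-fitness type (on-path payoff 24.0 − 5.0×2.5 = 11.5) won't mimic when 11.5 ≥ 61.3 − 5.0·d*, i.e. d* ≥ 9.96.
Both must hold, so d* = max(6.67, 9.96) = 9.96. The mid-fitness type's constraint binds.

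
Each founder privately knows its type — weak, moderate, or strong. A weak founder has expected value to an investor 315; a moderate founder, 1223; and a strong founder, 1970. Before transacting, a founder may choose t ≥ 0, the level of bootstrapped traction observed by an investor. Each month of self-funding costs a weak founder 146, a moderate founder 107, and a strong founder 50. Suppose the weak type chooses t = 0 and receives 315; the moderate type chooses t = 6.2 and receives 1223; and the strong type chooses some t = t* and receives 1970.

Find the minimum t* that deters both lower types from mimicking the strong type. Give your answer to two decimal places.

13.18

Moderate type (on-path payoff 1223 − 107×6.2 = 559.6) won't mimic when 559.6 ≥ 1970 − 107·t*, i.e. t* ≥ 13.18.
Weak type (on-path payoff 315) won't mimic when 315 ≥ 1970 − 146·t*, i.e. t* ≥ 11.34.
Both must hold, so t* = max(11.34, 13.18) = 13.18. The moderate type's constraint binds.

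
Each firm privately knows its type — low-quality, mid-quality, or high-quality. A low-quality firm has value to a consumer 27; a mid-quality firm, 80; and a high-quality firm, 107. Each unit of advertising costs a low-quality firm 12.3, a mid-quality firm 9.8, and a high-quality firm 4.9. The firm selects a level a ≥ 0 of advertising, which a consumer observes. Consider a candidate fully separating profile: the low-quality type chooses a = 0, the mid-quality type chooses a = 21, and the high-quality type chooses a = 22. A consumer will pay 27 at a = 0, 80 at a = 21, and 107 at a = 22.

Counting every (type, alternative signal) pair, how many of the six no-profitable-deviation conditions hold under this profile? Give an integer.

3

High-quality (own payoff 107 − 4.9×22 = -0.8): to a=0 gives 27 → profitable ✗; to a=21 gives 80 − 4.9×21 = -22.9 → no gain ✓.
Mid-quality (own payoff 80 − 9.8×21 = -125.8): to a=0 gives 27 → profitable ✗; to a=22 gives 107 − 9.8×22 = -108.6 → profitable ✗.
Low-quality (own payoff 27): to a=21 gives 80 − 12.3×21 = -178.3 → no gain ✓; to a=22 gives 107 − 12.3×22 = -163.6 → no gain ✓.
3 of the 6 constraints hold; not an equilibrium.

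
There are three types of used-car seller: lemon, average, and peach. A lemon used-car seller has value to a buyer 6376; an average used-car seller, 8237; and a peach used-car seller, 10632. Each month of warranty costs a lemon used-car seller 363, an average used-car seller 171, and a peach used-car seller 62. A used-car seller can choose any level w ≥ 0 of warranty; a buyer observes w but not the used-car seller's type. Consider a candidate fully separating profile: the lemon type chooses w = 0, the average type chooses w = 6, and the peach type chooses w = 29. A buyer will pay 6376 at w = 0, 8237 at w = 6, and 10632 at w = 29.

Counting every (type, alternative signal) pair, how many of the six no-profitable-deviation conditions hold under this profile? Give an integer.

Average (own payoff 8237 − 171×6 = 7211): to w=0 gives 6376 → no gain ✓; to w=29 gives 10632 − 171×29 = 5673 → no gain ✓.
Lemon (own payoff 6376): to w=6 gives 8237 − 363×6 = 6059 → no gain ✓; to w=29 gives 10632 − 363×29 = 105 → no gain ✓.
Peach (own payoff 10632 − 62×29 = 8834): to w=0 gives 6376 → no gain ✓; to w=6 gives 8237 − 62×6 = 7865 → no gain ✓.
6 of the 6 constraints hold; this profile is a separating equilibrium.

6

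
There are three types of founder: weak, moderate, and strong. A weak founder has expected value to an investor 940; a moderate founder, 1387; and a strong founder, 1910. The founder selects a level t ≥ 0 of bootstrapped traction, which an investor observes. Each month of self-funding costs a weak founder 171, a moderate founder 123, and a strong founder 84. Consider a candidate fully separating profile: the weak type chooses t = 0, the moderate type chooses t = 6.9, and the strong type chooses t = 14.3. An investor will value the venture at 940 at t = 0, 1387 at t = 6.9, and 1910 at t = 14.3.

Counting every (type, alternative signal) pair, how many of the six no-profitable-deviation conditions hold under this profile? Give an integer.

Strong (own payoff 1910 − 84×14.3 = 708.8): to t=0 gives 940 → profitable ✗; to t=6.9 gives 1387 − 84×6.9 = 807.4 → profitable ✗.
Weak (own payoff 940): to t=6.9 gives 1387 − 171×6.9 = 207.1 → no gain ✓; to t=14.3 gives 1910 − 171×14.3 = -535.3 → no gain ✓.
Moderate (own payoff 1387 − 123×6.9 = 538.3): to t=0 gives 940 → profitable ✗; to t=14.3 gives 1910 − 123×14.3 = 151.1 → no gain ✓.
3 of the 6 constraints hold; not an equilibrium.

3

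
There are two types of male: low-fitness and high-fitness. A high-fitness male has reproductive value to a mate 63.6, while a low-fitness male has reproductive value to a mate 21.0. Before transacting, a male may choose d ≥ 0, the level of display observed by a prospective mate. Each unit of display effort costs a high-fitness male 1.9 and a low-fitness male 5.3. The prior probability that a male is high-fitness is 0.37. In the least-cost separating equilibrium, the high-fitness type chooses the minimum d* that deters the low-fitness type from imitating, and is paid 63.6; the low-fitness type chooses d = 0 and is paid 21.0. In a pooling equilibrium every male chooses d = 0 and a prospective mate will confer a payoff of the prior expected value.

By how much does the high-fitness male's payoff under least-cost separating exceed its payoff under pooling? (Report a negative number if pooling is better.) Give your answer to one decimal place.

Least-cost separating signal: d* solves 21.0 = 63.6 − 5.3·d*, so d* = (63.6 − 21.0)/5.3 ≈ 8.0377.
High-fitness type's separating payoff: 63.6 − 1.9 × d* = 63.6 − 1.9 × (63.6 − 21.0)/5.3 = 63.6 − 80.94/5.3 ≈ 48.328.
Pooling payoff: 0.37 × 63.6 + 0.63 × 21.0 = 36.762.
Difference: 48.328 − 36.762 = 11.566, i.e. 11.6 to one decimal place.
The high-fitness type prefers to separate.

11.6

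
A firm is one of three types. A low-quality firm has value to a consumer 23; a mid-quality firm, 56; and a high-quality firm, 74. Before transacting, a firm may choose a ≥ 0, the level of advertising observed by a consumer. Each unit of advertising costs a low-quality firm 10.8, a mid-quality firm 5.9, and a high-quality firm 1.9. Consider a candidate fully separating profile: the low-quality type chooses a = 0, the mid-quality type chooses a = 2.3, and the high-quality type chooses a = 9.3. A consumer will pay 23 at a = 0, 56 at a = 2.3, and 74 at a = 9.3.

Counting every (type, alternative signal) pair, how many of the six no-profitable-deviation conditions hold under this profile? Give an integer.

Low-quality (own payoff 23): to a=2.3 gives 56 − 10.8×2.3 = 31.16 → profitable ✗; to a=9.3 gives 74 − 10.8×9.3 = -26.44 → no gain ✓.
High-quality (own payoff 74 − 1.9×9.3 = 56.33): to a=0 gives 23 → no gain ✓; to a=2.3 gives 56 − 1.9×2.3 = 51.63 → no gain ✓.
Mid-quality (own payoff 56 − 5.9×2.3 = 42.43): to a=0 gives 23 → no gain ✓; to a=9.3 gives 74 − 5.9×9.3 = 19.13 → no gain ✓.
5 of the 6 constraints hold; not an equilibrium.

5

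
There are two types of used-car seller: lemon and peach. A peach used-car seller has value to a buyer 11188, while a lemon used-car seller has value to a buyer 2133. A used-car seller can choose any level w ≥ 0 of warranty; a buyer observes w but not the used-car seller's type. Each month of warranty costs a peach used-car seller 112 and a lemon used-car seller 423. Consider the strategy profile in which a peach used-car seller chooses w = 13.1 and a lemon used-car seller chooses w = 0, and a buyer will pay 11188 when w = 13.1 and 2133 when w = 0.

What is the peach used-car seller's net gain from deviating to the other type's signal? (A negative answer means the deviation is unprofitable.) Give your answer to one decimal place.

Playing w = 13.1 the peach used-car seller receives 11188 − 112 × 13.1 = 9720.8.
Deviating to w = 0 yields 2133 instead.
Gain from deviating: 2133 − 9720.8 = -7587.8.
The gain is negative, so the peach type's incentive-compatibility constraint is satisfied.

-7587.8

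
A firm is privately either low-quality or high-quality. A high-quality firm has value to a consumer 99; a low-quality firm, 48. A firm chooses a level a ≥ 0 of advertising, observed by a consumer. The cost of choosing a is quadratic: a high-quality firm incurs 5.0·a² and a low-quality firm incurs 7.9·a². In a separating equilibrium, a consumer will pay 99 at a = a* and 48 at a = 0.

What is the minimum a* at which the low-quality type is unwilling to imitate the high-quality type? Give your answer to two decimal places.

2.54

The low-quality type at a = 0 receives 48; imitating at a* yields 99 − 7.9·a*².
Indifference: 48 = 99 − 7.9·a*², so a*² = (99 − 48) / 7.9 ≈ 6.4557.
a* = √6.4557 ≈ 2.54.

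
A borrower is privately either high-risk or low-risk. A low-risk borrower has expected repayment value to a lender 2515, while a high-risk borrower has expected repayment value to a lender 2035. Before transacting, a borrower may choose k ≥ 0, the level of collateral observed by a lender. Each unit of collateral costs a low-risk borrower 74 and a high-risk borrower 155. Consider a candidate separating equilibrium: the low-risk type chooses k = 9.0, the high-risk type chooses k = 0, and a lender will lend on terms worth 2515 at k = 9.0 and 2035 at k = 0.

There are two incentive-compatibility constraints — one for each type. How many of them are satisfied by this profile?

1

High-risk type: stay at 0 → 2035; mimic → 2515 − 155 × 9.0 = 1120. IC holds (2035 ≥ 1120).
Low-risk type: signal → 2515 − 74 × 9.0 = 1849; deviate to 0 → 2035. IC fails (1849 < 2035).
1 of 2 constraints hold, so this profile is not an equilibrium.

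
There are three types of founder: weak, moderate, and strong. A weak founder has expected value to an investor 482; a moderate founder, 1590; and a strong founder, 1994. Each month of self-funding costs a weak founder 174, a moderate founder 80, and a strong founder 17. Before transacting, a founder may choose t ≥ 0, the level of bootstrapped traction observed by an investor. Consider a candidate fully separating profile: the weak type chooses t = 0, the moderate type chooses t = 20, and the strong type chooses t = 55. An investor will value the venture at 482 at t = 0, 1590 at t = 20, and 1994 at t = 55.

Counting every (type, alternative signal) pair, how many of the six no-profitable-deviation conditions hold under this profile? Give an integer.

4

Moderate (own payoff 1590 − 80×20 = -10): to t=0 gives 482 → profitable ✗; to t=55 gives 1994 − 80×55 = -2406 → no gain ✓.
Weak (own payoff 482): to t=20 gives 1590 − 174×20 = -1890 → no gain ✓; to t=55 gives 1994 − 174×55 = -7576 → no gain ✓.
Strong (own payoff 1994 − 17×55 = 1059): to t=0 gives 482 → no gain ✓; to t=20 gives 1590 − 17×20 = 1250 → profitable ✗.
4 of the 6 constraints hold; not an equilibrium.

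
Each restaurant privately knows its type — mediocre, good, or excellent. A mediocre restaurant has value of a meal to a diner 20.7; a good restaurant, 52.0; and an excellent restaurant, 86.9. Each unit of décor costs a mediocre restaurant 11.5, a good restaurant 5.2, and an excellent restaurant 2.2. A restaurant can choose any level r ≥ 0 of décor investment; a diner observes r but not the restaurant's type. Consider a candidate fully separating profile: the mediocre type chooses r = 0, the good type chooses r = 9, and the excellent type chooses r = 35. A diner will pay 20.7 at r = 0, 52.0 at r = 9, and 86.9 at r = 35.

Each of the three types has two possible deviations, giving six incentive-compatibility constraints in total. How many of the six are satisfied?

3

Mediocre (own payoff 20.7): to r=9 gives 52.0 − 11.5×9 = -51.5 → no gain ✓; to r=35 gives 86.9 − 11.5×35 = -315.6 → no gain ✓.
Good (own payoff 52.0 − 5.2×9 = 5.2): to r=0 gives 20.7 → profitable ✗; to r=35 gives 86.9 − 5.2×35 = -95.1 → no gain ✓.
Excellent (own payoff 86.9 − 2.2×35 = 9.9): to r=0 gives 20.7 → profitable ✗; to r=9 gives 52.0 − 2.2×9 = 32.2 → profitable ✗.
3 of the 6 constraints hold; not an equilibrium.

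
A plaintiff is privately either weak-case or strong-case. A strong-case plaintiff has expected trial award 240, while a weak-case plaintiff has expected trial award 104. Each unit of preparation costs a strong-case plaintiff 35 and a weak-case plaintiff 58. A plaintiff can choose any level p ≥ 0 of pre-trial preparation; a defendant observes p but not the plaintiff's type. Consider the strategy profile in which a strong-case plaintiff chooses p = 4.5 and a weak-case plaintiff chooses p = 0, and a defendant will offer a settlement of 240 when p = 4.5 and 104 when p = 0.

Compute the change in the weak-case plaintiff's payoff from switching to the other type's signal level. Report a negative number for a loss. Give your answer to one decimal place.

-125.0

Playing p = 0 the weak-case plaintiff receives 104.
Deviating to p = 4.5 brings payment 240 at cost 58 × 4.5 = 261, netting -21.
Gain from deviating: -21 − 104 = -125.0.
The gain is negative, so the weak-case type's incentive-compatibility constraint is satisfied.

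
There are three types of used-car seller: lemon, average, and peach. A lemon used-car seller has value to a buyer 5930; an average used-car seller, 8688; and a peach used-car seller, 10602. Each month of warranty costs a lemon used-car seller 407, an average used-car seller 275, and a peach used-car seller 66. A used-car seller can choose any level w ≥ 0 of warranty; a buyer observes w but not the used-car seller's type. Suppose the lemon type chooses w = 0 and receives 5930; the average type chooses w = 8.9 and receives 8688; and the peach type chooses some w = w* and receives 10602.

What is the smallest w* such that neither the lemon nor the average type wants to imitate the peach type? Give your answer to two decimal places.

15.86

Lemon type (on-path payoff 5930) won't mimic when 5930 ≥ 10602 − 407·w*, i.e. w* ≥ 11.48.
Average type (on-path payoff 8688 − 275×8.9 = 6240.5) won't mimic when 6240.5 ≥ 10602 − 275·w*, i.e. w* ≥ 15.86.
Both must hold, so w* = max(11.48, 15.86) = 15.86. The average type's constraint binds.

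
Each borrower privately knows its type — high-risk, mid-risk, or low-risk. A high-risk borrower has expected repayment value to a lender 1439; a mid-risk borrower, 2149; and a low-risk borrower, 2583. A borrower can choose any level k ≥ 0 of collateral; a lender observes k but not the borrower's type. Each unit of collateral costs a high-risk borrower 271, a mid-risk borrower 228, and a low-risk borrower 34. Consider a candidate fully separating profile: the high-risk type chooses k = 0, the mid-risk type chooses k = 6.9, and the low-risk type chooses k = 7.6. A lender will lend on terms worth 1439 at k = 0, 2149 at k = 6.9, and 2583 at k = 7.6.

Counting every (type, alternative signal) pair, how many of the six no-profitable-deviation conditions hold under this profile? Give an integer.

4

Mid-risk (own payoff 2149 − 228×6.9 = 575.8): to k=0 gives 1439 → profitable ✗; to k=7.6 gives 2583 − 228×7.6 = 850.2 → profitable ✗.
High-risk (own payoff 1439): to k=6.9 gives 2149 − 271×6.9 = 279.1 → no gain ✓; to k=7.6 gives 2583 − 271×7.6 = 523.4 → no gain ✓.
Low-risk (own payoff 2583 − 34×7.6 = 2324.6): to k=0 gives 1439 → no gain ✓; to k=6.9 gives 2149 − 34×6.9 = 1914.4 → no gain ✓.
4 of the 6 constraints hold; not an equilibrium.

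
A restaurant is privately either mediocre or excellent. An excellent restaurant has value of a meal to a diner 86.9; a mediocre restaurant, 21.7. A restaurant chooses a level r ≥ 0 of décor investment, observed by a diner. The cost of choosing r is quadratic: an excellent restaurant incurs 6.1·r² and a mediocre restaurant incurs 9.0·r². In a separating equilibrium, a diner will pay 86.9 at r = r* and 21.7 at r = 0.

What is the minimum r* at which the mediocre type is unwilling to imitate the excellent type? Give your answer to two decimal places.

2.69

The mediocre type at r = 0 receives 21.7; imitating at r* yields 86.9 − 9.0·r*².
Indifference: 21.7 = 86.9 − 9.0·r*², so r*² = (86.9 − 21.7) / 9.0 ≈ 7.2444.
r* = √7.2444 ≈ 2.69.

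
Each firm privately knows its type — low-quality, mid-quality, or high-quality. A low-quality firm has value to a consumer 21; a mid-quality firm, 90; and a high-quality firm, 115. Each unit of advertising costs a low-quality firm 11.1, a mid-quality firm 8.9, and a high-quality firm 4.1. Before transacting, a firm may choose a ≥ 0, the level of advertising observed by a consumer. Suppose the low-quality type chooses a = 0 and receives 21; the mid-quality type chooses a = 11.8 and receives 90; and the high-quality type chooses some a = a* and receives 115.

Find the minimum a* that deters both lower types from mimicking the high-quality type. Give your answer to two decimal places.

Mid-quality type (on-path payoff 90 − 8.9×11.8 = -15.02) won't mimic when -15.02 ≥ 115 − 8.9·a*, i.e. a* ≥ 14.61.
Low-quality type (on-path payoff 21) won't mimic when 21 ≥ 115 − 11.1·a*, i.e. a* ≥ 8.47.
Both must hold, so a* = max(8.47, 14.61) = 14.61. The mid-quality type's constraint binds.

14.61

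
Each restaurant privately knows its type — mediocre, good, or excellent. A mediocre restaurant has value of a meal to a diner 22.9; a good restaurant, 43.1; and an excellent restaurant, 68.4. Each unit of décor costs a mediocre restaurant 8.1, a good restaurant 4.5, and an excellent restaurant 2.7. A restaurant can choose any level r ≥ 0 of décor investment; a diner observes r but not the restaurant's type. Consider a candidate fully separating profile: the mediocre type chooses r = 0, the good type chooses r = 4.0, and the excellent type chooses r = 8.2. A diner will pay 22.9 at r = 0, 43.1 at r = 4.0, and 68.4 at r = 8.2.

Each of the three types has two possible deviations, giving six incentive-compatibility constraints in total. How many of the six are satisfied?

Good (own payoff 43.1 − 4.5×4.0 = 25.1): to r=0 gives 22.9 → no gain ✓; to r=8.2 gives 68.4 − 4.5×8.2 = 31.5 → profitable ✗.
Mediocre (own payoff 22.9): to r=4.0 gives 43.1 − 8.1×4.0 = 10.7 → no gain ✓; to r=8.2 gives 68.4 − 8.1×8.2 = 1.98 → no gain ✓.
Excellent (own payoff 68.4 − 2.7×8.2 = 46.26): to r=0 gives 22.9 → no gain ✓; to r=4.0 gives 43.1 − 2.7×4.0 = 32.3 → no gain ✓.
5 of the 6 constraints hold; not an equilibrium.

5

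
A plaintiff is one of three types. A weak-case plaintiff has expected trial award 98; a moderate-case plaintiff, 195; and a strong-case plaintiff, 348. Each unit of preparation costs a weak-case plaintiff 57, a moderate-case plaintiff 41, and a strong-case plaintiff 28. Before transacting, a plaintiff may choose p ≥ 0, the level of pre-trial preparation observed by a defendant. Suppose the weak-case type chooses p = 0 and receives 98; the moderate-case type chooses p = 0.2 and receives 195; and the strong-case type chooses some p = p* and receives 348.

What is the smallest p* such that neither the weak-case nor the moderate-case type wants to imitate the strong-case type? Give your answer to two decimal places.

4.39

Moderate-case type (on-path payoff 195 − 41×0.2 = 186.8) won't mimic when 186.8 ≥ 348 − 41·p*, i.e. p* ≥ 3.93.
Weak-case type (on-path payoff 98) won't mimic when 98 ≥ 348 − 57·p*, i.e. p* ≥ 4.39.
Both must hold, so p* = max(4.39, 3.93) = 4.39. The weak-case type's constraint binds.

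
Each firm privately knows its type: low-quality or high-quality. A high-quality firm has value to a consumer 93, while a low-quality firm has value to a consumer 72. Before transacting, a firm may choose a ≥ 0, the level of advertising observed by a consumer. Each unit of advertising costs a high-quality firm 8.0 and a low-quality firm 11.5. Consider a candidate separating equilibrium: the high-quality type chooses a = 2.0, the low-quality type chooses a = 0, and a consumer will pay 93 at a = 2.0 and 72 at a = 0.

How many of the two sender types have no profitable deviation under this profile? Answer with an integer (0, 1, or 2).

High-quality type: signal → 93 − 8.0 × 2.0 = 77; deviate to 0 → 72. IC holds (77 ≥ 72).
Low-quality type: stay at 0 → 72; mimic → 93 − 11.5 × 2.0 = 70. IC holds (72 ≥ 70).
2 of 2 constraints hold, so this is a separating equilibrium.

2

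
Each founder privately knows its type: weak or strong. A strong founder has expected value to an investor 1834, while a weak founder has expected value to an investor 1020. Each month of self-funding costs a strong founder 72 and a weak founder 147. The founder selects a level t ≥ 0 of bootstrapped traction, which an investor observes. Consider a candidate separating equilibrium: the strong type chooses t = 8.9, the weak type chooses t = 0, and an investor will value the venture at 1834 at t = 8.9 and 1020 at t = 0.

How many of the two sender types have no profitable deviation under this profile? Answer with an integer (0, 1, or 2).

2

Strong type: signal → 1834 − 72 × 8.9 = 1193.2; deviate to 0 → 1020. IC holds (1193.2 ≥ 1020).
Weak type: stay at 0 → 1020; mimic → 1834 − 147 × 8.9 = 525.7. IC holds (1020 ≥ 525.7).
2 of 2 constraints hold, so this is a separating equilibrium.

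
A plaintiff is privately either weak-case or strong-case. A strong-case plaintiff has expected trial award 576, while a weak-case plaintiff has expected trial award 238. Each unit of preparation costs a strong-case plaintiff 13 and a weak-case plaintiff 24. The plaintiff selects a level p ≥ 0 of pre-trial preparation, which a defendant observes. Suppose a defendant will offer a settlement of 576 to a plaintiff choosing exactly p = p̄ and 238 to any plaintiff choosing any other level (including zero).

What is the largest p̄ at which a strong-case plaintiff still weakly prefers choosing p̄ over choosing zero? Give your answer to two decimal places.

26.00

Choosing p̄ yields the strong-case type 576 − 13·p̄; choosing zero yields 238.
The strong-case type is indifferent at 576 − 13·p̄ = 238, i.e. p̄ = (576 − 238) / 13 = 26.00.
For any p̄ above 26.00 the strong-case type would rather pool at zero, so separation collapses.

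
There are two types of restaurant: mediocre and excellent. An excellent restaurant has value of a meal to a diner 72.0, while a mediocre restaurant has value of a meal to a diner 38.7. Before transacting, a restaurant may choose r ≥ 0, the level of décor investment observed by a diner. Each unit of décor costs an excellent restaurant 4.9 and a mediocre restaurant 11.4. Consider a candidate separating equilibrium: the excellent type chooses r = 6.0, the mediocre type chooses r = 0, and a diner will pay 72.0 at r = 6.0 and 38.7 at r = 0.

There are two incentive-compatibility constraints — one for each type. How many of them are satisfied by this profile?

2

Mediocre type: stay at 0 → 38.7; mimic → 72.0 − 11.4 × 6.0 = 3.6. IC holds (38.7 ≥ 3.6).
Excellent type: signal → 72.0 − 4.9 × 6.0 = 42.6; deviate to 0 → 38.7. IC holds (42.6 ≥ 38.7).
2 of 2 constraints hold, so this is a separating equilibrium.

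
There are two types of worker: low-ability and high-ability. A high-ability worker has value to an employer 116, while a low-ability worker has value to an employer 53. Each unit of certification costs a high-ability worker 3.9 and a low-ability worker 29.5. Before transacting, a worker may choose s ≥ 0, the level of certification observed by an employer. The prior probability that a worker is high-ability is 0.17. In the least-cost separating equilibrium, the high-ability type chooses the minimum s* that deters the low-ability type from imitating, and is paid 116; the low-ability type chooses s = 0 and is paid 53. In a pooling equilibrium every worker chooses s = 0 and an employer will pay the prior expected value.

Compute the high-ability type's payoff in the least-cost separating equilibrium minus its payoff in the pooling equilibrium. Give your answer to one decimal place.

Least-cost separating signal: s* solves 53 = 116 − 29.5·s*, so s* = (116 − 53)/29.5 ≈ 2.1356.
High-ability type's separating payoff: 116 − 3.9 × s* = 116 − 3.9 × (116 − 53)/29.5 = 116 − 245.7/29.5 ≈ 107.671.
Pooling payoff: 0.17 × 116 + 0.83 × 53 = 63.71.
Difference: 107.671 − 63.71 = 43.961, i.e. 44.0 to one decimal place.
The high-ability type prefers to separate.

44.0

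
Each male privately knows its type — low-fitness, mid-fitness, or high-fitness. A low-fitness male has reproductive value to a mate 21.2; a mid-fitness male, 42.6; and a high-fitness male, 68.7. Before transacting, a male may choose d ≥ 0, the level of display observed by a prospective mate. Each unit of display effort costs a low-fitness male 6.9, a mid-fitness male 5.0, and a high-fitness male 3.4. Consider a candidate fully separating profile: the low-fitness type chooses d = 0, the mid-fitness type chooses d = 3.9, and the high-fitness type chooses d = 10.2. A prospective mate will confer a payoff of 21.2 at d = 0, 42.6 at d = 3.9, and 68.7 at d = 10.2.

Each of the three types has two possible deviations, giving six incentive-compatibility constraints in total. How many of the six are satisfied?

Low-fitness (own payoff 21.2): to d=3.9 gives 42.6 − 6.9×3.9 = 15.69 → no gain ✓; to d=10.2 gives 68.7 − 6.9×10.2 = -1.68 → no gain ✓.
Mid-fitness (own payoff 42.6 − 5.0×3.9 = 23.1): to d=0 gives 21.2 → no gain ✓; to d=10.2 gives 68.7 − 5.0×10.2 = 17.7 → no gain ✓.
High-fitness (own payoff 68.7 − 3.4×10.2 = 34.02): to d=0 gives 21.2 → no gain ✓; to d=3.9 gives 42.6 − 3.4×3.9 = 29.34 → no gain ✓.
6 of the 6 constraints hold; this profile is a separating equilibrium.

6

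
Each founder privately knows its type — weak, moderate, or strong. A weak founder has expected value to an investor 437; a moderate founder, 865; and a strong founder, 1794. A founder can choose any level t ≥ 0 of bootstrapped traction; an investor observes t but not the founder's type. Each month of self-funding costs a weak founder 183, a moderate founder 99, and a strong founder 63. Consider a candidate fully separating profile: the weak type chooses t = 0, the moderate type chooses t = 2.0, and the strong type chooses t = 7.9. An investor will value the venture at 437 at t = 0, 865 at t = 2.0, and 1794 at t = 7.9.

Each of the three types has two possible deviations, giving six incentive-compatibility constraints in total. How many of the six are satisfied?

4

Moderate (own payoff 865 − 99×2.0 = 667): to t=0 gives 437 → no gain ✓; to t=7.9 gives 1794 − 99×7.9 = 1011.9 → profitable ✗.
Strong (own payoff 1794 − 63×7.9 = 1296.3): to t=0 gives 437 → no gain ✓; to t=2.0 gives 865 − 63×2.0 = 739 → no gain ✓.
Weak (own payoff 437): to t=2.0 gives 865 − 183×2.0 = 499 → profitable ✗; to t=7.9 gives 1794 − 183×7.9 = 348.3 → no gain ✓.
4 of the 6 constraints hold; not an equilibrium.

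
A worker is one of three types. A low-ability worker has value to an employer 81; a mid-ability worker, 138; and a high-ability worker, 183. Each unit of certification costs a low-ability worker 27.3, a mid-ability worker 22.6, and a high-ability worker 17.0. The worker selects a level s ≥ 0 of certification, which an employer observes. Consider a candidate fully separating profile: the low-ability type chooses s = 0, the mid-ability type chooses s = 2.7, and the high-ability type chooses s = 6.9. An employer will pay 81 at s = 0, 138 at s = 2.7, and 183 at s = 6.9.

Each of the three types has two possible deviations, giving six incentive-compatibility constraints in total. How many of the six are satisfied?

3

Low-ability (own payoff 81): to s=2.7 gives 138 − 27.3×2.7 = 64.29 → no gain ✓; to s=6.9 gives 183 − 27.3×6.9 = -5.37 → no gain ✓.
Mid-ability (own payoff 138 − 22.6×2.7 = 76.98): to s=0 gives 81 → profitable ✗; to s=6.9 gives 183 − 22.6×6.9 = 27.06 → no gain ✓.
High-ability (own payoff 183 − 17.0×6.9 = 65.7): to s=0 gives 81 → profitable ✗; to s=2.7 gives 138 − 17.0×2.7 = 92.1 → profitable ✗.
3 of the 6 constraints hold; not an equilibrium.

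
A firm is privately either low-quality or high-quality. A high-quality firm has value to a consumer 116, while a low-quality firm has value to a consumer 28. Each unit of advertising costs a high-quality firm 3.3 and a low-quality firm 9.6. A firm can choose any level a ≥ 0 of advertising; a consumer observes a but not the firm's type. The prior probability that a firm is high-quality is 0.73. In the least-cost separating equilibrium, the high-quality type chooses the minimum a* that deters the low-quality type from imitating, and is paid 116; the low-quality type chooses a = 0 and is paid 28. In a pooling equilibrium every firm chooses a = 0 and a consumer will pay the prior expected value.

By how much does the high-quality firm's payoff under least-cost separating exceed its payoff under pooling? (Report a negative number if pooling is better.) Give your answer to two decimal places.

Least-cost separating signal: a* solves 28 = 116 − 9.6·a*, so a* = (116 − 28)/9.6 ≈ 9.1667.
High-quality type's separating payoff: 116 − 3.3 × a* = 116 − 3.3 × (116 − 28)/9.6 = 116 − 290.4/9.6 = 85.75.
Pooling payoff: 0.73 × 116 + 0.27 × 28 = 92.24.
Difference: 85.75 − 92.24 = -6.49.
The high-quality type would prefer the pooling outcome.

-6.49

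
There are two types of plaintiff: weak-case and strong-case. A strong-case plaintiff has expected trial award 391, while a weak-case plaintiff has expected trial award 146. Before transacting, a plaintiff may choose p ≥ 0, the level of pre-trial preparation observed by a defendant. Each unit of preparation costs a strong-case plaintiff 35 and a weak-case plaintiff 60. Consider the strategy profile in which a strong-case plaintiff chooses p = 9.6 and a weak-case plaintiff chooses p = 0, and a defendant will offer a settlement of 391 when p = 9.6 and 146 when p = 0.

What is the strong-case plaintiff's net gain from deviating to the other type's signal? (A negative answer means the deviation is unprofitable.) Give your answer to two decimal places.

91.00

Playing p = 9.6 the strong-case plaintiff receives 391 − 35 × 9.6 = 55.
Deviating to p = 0 yields 146 instead.
Gain from deviating: 146 − 55 = 91.00.
The gain is positive, so the strong-case type's incentive-compatibility constraint is violated — this profile is not a separating equilibrium.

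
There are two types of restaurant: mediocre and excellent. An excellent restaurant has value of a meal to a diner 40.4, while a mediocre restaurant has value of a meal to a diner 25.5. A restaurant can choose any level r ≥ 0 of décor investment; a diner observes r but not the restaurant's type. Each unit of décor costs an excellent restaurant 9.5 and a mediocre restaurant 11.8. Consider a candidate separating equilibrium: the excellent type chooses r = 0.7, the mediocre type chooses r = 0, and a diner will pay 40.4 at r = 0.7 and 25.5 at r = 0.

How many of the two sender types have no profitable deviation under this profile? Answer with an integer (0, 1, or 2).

Excellent type: signal → 40.4 − 9.5 × 0.7 = 33.75; deviate to 0 → 25.5. IC holds (33.75 ≥ 25.5).
Mediocre type: stay at 0 → 25.5; mimic → 40.4 − 11.8 × 0.7 = 32.14. IC fails (25.5 < 32.14).
1 of 2 constraints hold, so this profile is not an equilibrium.

1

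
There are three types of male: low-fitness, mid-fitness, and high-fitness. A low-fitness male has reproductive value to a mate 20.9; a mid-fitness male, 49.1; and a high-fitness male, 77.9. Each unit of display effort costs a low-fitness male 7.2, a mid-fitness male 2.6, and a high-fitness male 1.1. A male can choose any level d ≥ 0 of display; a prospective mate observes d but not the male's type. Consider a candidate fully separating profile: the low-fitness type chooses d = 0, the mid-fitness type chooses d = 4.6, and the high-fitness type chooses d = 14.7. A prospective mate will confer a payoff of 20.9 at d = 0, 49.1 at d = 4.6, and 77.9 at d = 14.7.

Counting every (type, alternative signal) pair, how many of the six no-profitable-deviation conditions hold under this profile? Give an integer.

5

Low-fitness (own payoff 20.9): to d=4.6 gives 49.1 − 7.2×4.6 = 15.98 → no gain ✓; to d=14.7 gives 77.9 − 7.2×14.7 = -27.94 → no gain ✓.
Mid-fitness (own payoff 49.1 − 2.6×4.6 = 37.14): to d=0 gives 20.9 → no gain ✓; to d=14.7 gives 77.9 − 2.6×14.7 = 39.68 → profitable ✗.
High-fitness (own payoff 77.9 − 1.1×14.7 = 61.73): to d=0 gives 20.9 → no gain ✓; to d=4.6 gives 49.1 − 1.1×4.6 = 44.04 → no gain ✓.
5 of the 6 constraints hold; not an equilibrium.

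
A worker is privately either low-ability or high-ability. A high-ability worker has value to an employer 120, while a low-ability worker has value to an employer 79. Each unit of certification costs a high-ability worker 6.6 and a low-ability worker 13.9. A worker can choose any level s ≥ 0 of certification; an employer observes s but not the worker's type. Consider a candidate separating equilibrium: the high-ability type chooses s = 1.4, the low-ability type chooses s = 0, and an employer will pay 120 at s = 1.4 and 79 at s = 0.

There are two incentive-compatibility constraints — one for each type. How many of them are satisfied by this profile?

1

Low-ability type: stay at 0 → 79; mimic → 120 − 13.9 × 1.4 = 100.54. IC fails (79 < 100.54).
High-ability type: signal → 120 − 6.6 × 1.4 = 110.76; deviate to 0 → 79. IC holds (110.76 ≥ 79).
1 of 2 constraints hold, so this profile is not an equilibrium.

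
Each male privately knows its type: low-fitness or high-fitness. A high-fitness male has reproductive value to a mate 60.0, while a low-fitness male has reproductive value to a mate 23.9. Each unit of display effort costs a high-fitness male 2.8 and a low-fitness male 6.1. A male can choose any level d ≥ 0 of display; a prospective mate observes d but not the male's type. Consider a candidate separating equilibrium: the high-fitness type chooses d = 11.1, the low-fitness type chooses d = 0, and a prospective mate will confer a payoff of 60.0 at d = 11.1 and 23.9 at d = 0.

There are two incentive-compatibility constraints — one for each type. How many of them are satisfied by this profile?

Low-fitness type: stay at 0 → 23.9; mimic → 60.0 − 6.1 × 11.1 = -7.71. IC holds (23.9 ≥ -7.71).
High-fitness type: signal → 60.0 − 2.8 × 11.1 = 28.92; deviate to 0 → 23.9. IC holds (28.92 ≥ 23.9).
2 of 2 constraints hold, so this is a separating equilibrium.

2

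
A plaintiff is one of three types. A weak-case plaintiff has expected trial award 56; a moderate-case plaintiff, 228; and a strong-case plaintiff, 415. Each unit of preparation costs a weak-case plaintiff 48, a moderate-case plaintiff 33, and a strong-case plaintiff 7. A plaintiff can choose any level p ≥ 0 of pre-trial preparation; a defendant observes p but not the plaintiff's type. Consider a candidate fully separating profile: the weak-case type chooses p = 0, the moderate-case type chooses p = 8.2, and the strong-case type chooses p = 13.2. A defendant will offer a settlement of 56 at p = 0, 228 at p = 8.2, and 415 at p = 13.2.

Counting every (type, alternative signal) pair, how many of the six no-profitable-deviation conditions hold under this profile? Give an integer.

Weak-case (own payoff 56): to p=8.2 gives 228 − 48×8.2 = -165.6 → no gain ✓; to p=13.2 gives 415 − 48×13.2 = -218.6 → no gain ✓.
Moderate-case (own payoff 228 − 33×8.2 = -42.6): to p=0 gives 56 → profitable ✗; to p=13.2 gives 415 − 33×13.2 = -20.6 → profitable ✗.
Strong-case (own payoff 415 − 7×13.2 = 322.6): to p=0 gives 56 → no gain ✓; to p=8.2 gives 228 − 7×8.2 = 170.6 → no gain ✓.
4 of the 6 constraints hold; not an equilibrium.

4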